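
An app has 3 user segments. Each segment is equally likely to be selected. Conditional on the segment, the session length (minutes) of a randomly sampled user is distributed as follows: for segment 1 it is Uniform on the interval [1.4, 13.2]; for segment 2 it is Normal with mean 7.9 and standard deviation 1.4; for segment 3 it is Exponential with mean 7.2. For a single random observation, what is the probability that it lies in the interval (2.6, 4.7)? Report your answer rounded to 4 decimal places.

Conditional on each segment, P(2.6 < X < 4.7): 1: 0.177966; 2: 0.0110589; 3: 0.176304.
By total probability, P(2.6 < X < 4.7) = 0.333333·0.177966 + 0.333333·0.0110589 + 0.333333·0.176304 = 0.121776.

0.1218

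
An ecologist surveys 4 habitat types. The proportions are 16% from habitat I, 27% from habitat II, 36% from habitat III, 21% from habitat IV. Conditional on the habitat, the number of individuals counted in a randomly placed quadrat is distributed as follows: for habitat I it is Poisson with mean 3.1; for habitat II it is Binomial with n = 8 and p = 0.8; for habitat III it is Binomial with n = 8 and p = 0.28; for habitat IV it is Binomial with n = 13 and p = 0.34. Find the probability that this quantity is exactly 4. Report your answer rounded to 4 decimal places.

0.1294

Conditional on each habitat, P(X = 4): I: 0.17335; II: 0.0458752; III: 0.115627; IV: 0.227048.
By total probability, P(X = 4) = 0.16·0.17335 + 0.27·0.0458752 + 0.36·0.115627 + 0.21·0.227048 = 0.129428.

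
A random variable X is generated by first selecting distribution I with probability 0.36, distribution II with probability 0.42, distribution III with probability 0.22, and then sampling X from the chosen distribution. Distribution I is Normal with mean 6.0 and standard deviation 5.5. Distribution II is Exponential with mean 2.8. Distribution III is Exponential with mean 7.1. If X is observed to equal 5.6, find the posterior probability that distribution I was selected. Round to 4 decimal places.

0.4310

Likelihoods f(5.6 | ·): I: 0.0723434; II: 0.048334; III: 0.0640029.
Posterior ∝ prior × likelihood. Numerator for I: 0.36·0.0723434 = 0.0260436.
Normalizing constant: 0.36·0.0723434 + 0.42·0.048334 + 0.22·0.0640029 = 0.0604245.
P(I | observation) = 0.0260436 / 0.0604245 = 0.431011.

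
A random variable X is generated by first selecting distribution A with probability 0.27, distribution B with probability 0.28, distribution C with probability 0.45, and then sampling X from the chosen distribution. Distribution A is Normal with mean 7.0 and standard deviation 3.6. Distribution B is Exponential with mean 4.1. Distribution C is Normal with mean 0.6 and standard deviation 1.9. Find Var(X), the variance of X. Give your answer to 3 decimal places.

16.986

Per component, A: μ=7, E[X²]=61.96; B: μ=4.1, E[X²]=33.62; C: μ=0.6, E[X²]=3.97.
E[X] = 0.27·7 + 0.28·4.1 + 0.45·0.6 = 3.308.
E[X²] = 0.27·61.96 + 0.28·33.62 + 0.45·3.97 = 27.9293.
Var(X) = E[X²] − (E[X])² = 27.9293 − 10.9429 = 16.9864.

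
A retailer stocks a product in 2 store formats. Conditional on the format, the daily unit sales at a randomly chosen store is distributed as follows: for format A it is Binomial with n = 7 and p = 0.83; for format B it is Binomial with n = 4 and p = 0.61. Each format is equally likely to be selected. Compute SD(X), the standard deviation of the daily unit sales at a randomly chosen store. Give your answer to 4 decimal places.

Per component, A: μ=5.81, E[X²]=34.7438; B: μ=2.44, E[X²]=6.9052.
E[X] = 0.5·5.81 + 0.5·2.44 = 4.125.
E[X²] = 0.5·34.7438 + 0.5·6.9052 = 20.8245.
Var(X) = E[X²] − (E[X])² = 20.8245 − 17.0156 = 3.80887.
SD(X) = √3.80887 = 1.95163.

1.9516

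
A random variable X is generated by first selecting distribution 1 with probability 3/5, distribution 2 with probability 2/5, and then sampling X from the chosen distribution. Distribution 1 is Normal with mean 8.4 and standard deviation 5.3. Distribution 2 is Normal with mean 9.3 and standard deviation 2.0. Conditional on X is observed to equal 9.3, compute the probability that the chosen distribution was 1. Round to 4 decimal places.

0.3581

Likelihoods f(9.3 | ·): 1: 0.0741946; 2: 0.199471.
Posterior ∝ prior × likelihood. Numerator for 1: 0.6·0.0741946 = 0.0445168.
Normalizing constant: 0.6·0.0741946 + 0.4·0.199471 = 0.124305.
P(1 | observation) = 0.0445168 / 0.124305 = 0.358125.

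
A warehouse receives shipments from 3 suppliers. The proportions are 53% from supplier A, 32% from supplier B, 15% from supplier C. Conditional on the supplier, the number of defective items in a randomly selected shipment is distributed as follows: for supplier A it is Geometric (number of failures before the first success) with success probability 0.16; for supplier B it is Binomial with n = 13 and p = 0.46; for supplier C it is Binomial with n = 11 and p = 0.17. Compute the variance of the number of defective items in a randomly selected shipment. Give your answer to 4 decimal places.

Per component, A: μ=5.25, E[X²]=60.375; B: μ=5.98, E[X²]=38.9896; C: μ=1.87, E[X²]=5.049.
E[X] = 0.53·5.25 + 0.32·5.98 + 0.15·1.87 = 4.9766.
E[X²] = 0.53·60.375 + 0.32·38.9896 + 0.15·5.049 = 45.2328.
Var(X) = E[X²] − (E[X])² = 45.2328 − 24.7665 = 20.4662.

20.4662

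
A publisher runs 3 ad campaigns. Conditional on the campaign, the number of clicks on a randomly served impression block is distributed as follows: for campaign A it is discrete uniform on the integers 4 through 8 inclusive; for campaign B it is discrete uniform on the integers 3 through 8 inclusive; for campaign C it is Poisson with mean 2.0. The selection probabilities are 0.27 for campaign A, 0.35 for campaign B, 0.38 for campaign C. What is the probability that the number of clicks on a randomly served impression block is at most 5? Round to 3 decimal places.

0.657

Conditional on each campaign, P(X ≤ 5): A: 0.4; B: 0.5; C: 0.983436.
By total probability, P(X ≤ 5) = 0.27·0.4 + 0.35·0.5 + 0.38·0.983436 = 0.656706.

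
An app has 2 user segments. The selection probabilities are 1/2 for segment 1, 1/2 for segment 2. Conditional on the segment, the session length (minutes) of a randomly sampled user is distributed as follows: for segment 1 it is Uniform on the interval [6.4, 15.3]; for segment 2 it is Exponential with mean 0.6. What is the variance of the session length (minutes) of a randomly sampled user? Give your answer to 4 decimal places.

Per component, 1: μ=10.85, E[X²]=124.323; 2: μ=0.6, E[X²]=0.72.
E[X] = 0.5·10.85 + 0.5·0.6 = 5.725.
E[X²] = 0.5·124.323 + 0.5·0.72 = 62.5217.
Var(X) = E[X²] − (E[X])² = 62.5217 − 32.7756 = 29.746.

29.7460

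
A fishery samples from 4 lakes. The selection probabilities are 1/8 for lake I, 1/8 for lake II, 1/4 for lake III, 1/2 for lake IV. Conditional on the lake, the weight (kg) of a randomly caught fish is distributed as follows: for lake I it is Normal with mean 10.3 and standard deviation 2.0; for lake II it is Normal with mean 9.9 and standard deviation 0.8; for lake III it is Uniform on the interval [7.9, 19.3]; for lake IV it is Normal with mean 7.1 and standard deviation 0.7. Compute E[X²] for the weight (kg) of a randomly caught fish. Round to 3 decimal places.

For each component E[X²] = Var + (mean)², giving I: 110.09; II: 98.65; III: 195.79; IV: 50.9.
Overall E[X²] = 0.125·110.09 + 0.125·98.65 + 0.25·195.79 + 0.5·50.9 = 100.49.

100.490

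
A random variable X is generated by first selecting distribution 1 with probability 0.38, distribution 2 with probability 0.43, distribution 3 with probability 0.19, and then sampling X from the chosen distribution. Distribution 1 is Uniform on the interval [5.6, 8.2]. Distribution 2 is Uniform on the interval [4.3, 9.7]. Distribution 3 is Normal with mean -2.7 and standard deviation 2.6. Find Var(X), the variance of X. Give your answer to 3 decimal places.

Per component, 1: μ=6.9, E[X²]=48.1733; 2: μ=7, E[X²]=51.43; 3: μ=-2.7, E[X²]=14.05.
E[X] = 0.38·6.9 + 0.43·7 + 0.19·-2.7 = 5.119.
E[X²] = 0.38·48.1733 + 0.43·51.43 + 0.19·14.05 = 43.0903.
Var(X) = E[X²] − (E[X])² = 43.0903 − 26.2042 = 16.8861.

16.886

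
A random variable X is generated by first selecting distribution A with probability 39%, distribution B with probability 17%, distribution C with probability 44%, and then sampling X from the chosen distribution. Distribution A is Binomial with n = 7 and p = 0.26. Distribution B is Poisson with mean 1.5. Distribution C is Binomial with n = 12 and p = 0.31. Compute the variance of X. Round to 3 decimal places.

2.905

Per component, A: μ=1.82, E[X²]=4.6592; B: μ=1.5, E[X²]=3.75; C: μ=3.72, E[X²]=16.4052.
E[X] = 0.39·1.82 + 0.17·1.5 + 0.44·3.72 = 2.6016.
E[X²] = 0.39·4.6592 + 0.17·3.75 + 0.44·16.4052 = 9.67288.
Var(X) = E[X²] − (E[X])² = 9.67288 − 6.76832 = 2.90455.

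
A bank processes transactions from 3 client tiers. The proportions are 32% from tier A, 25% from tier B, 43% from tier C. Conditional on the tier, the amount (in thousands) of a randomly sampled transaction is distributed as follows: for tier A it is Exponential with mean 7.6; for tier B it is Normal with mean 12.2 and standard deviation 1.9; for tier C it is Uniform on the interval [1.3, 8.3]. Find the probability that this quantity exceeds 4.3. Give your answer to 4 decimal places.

0.6774

Conditional on each tier, P(X > 4.3): A: 0.567912; B: 0.999984; C: 0.571429.
By total probability, P(X > 4.3) = 0.32·0.567912 + 0.25·0.999984 + 0.43·0.571429 = 0.677442.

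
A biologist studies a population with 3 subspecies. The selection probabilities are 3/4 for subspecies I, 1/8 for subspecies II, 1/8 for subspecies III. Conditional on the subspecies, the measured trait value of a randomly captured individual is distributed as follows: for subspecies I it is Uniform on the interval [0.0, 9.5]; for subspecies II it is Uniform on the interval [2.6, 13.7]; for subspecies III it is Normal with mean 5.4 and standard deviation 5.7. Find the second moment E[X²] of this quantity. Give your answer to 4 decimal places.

39.8550

For each component E[X²] = Var + (mean)², giving I: 30.0833; II: 76.69; III: 61.65.
Overall E[X²] = 0.75·30.0833 + 0.125·76.69 + 0.125·61.65 = 39.855.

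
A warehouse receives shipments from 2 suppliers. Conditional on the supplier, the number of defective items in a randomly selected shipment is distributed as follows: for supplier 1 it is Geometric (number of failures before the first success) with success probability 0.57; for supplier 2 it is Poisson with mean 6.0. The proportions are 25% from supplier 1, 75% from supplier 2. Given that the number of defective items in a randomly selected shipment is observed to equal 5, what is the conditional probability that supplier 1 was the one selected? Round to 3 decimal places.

Likelihoods P(X=5 | ·): 1: 0.00837948; 2: 0.160623.
Posterior ∝ prior × likelihood. Numerator for 1: 0.25·0.00837948 = 0.00209487.
Normalizing constant: 0.25·0.00837948 + 0.75·0.160623 = 0.122562.
P(1 | observation) = 0.00209487 / 0.122562 = 0.0170923.

0.017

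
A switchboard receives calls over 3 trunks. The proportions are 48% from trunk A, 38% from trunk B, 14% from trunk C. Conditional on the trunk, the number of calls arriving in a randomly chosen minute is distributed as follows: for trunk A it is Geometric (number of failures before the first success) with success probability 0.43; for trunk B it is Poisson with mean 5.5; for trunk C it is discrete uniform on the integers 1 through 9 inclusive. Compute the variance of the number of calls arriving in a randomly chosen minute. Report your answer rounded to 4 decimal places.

8.6021

Per component, A: μ=1.32558, E[X²]=4.83991; B: μ=5.5, E[X²]=35.75; C: μ=5, E[X²]=31.6667.
E[X] = 0.48·1.32558 + 0.38·5.5 + 0.14·5 = 3.42628.
E[X²] = 0.48·4.83991 + 0.38·35.75 + 0.14·31.6667 = 20.3415.
Var(X) = E[X²] − (E[X])² = 20.3415 − 11.7394 = 8.6021.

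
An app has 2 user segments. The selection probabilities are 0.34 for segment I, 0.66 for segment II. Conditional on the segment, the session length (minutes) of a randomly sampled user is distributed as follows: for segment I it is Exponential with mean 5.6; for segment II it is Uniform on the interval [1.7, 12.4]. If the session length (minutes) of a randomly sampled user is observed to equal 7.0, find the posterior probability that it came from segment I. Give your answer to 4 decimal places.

0.2200

Likelihoods f(7.0 | ·): I: 0.0511616; II: 0.0934579.
Posterior ∝ prior × likelihood. Numerator for I: 0.34·0.0511616 = 0.0173949.
Normalizing constant: 0.34·0.0511616 + 0.66·0.0934579 = 0.0790772.
P(I | observation) = 0.0173949 / 0.0790772 = 0.219974.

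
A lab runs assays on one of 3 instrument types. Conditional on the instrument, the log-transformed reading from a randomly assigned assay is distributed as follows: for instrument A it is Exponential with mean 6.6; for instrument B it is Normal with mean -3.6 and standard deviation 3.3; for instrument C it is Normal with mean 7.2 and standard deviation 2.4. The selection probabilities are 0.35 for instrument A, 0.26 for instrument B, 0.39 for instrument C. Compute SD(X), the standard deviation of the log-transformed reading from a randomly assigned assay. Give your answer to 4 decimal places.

6.4551

Per component, A: μ=6.6, E[X²]=87.12; B: μ=-3.6, E[X²]=23.85; C: μ=7.2, E[X²]=57.6.
E[X] = 0.35·6.6 + 0.26·-3.6 + 0.39·7.2 = 4.182.
E[X²] = 0.35·87.12 + 0.26·23.85 + 0.39·57.6 = 59.157.
Var(X) = E[X²] − (E[X])² = 59.157 − 17.4891 = 41.6679.
SD(X) = √41.6679 = 6.45507.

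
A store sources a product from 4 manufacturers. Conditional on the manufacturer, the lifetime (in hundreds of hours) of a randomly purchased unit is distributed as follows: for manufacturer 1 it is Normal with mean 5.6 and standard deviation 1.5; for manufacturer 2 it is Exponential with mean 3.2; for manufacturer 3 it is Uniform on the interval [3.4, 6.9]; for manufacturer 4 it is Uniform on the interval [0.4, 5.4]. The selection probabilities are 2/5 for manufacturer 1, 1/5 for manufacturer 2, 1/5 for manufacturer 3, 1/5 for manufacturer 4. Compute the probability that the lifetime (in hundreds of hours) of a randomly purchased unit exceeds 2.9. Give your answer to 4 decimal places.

Conditional on each manufacturer, P(X > 2.9): 1: 0.96407; 2: 0.404037; 3: 1; 4: 0.5.
By total probability, P(X > 2.9) = 0.4·0.96407 + 0.2·0.404037 + 0.2·1 + 0.2·0.5 = 0.766435.

0.7664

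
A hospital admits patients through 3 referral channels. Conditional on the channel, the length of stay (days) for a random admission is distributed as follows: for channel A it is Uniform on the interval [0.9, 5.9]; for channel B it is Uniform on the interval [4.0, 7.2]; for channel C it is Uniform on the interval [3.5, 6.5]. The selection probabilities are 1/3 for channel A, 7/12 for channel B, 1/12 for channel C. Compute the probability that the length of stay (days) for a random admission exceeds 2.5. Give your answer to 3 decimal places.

0.893

Conditional on each channel, P(X > 2.5): A: 0.68; B: 1; C: 1.
By total probability, P(X > 2.5) = 0.333333·0.68 + 0.583333·1 + 0.0833333·1 = 0.893333.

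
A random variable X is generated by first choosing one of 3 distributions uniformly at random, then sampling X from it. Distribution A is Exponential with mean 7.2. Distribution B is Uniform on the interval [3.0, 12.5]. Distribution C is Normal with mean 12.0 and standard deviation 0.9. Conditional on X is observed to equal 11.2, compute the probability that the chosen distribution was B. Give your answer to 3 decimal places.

0.243

Likelihoods f(11.2 | ·): A: 0.0293156; B: 0.105263; C: 0.298603.
Posterior ∝ prior × likelihood. Numerator for B: 0.333333·0.105263 = 0.0350877.
Normalizing constant: 0.333333·0.0293156 + 0.333333·0.105263 + 0.333333·0.298603 = 0.144394.
P(B | observation) = 0.0350877 / 0.144394 = 0.243.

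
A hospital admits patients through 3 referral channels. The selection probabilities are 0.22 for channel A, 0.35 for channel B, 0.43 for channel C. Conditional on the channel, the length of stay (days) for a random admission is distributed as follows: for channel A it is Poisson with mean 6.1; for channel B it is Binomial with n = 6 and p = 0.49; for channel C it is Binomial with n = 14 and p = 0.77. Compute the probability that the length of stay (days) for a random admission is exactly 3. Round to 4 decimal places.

0.1279

Conditional on each channel, P(X = 3): A: 0.0848481; B: 0.312125; C: 1.58336e-05.
By total probability, P(X = 3) = 0.22·0.0848481 + 0.35·0.312125 + 0.43·1.58336e-05 = 0.127917.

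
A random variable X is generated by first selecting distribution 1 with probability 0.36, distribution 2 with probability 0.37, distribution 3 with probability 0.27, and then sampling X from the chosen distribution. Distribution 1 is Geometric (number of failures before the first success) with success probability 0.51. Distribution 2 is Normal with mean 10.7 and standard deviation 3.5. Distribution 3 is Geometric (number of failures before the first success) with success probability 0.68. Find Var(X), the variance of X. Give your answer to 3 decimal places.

Per component, 1: μ=0.960784, E[X²]=2.807; 2: μ=10.7, E[X²]=126.74; 3: μ=0.470588, E[X²]=0.913495.
E[X] = 0.36·0.960784 + 0.37·10.7 + 0.27·0.470588 = 4.43194.
E[X²] = 0.36·2.807 + 0.37·126.74 + 0.27·0.913495 = 48.151.
Var(X) = E[X²] − (E[X])² = 48.151 − 19.6421 = 28.5089.

28.509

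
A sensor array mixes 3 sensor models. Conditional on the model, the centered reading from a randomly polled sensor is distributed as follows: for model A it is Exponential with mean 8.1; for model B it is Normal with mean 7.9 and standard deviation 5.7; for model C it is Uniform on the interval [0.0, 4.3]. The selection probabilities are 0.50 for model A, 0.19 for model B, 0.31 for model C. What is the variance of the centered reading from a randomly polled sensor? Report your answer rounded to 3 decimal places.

46.894

Per component, A: μ=8.1, E[X²]=131.22; B: μ=7.9, E[X²]=94.9; C: μ=2.15, E[X²]=6.16333.
E[X] = 0.5·8.1 + 0.19·7.9 + 0.31·2.15 = 6.2175.
E[X²] = 0.5·131.22 + 0.19·94.9 + 0.31·6.16333 = 85.5516.
Var(X) = E[X²] − (E[X])² = 85.5516 − 38.6573 = 46.8943.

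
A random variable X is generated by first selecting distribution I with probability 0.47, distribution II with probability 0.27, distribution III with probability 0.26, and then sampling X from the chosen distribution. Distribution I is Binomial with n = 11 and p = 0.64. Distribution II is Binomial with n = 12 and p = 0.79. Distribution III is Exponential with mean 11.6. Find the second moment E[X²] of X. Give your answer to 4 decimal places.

For each component E[X²] = Var + (mean)², giving I: 52.096; II: 91.8612; III: 269.12.
Overall E[X²] = 0.47·52.096 + 0.27·91.8612 + 0.26·269.12 = 119.259.

119.2588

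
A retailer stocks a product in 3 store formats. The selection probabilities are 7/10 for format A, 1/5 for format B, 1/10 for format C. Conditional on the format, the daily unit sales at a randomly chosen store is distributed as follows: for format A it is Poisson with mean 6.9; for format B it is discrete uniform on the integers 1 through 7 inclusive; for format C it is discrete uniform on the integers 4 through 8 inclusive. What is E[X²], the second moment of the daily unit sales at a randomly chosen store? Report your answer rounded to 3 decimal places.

45.957

For each component E[X²] = Var + (mean)², giving A: 54.51; B: 20; C: 38.
Overall E[X²] = 0.7·54.51 + 0.2·20 + 0.1·38 = 45.957.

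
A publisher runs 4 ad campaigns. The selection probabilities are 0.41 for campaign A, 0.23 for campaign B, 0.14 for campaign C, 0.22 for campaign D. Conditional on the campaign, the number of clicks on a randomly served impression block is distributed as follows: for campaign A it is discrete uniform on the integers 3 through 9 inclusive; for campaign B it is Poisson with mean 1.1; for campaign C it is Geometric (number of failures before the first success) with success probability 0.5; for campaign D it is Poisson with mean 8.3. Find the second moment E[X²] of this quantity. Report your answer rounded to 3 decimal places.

For each component E[X²] = Var + (mean)², giving A: 40; B: 2.31; C: 3; D: 77.19.
Overall E[X²] = 0.41·40 + 0.23·2.31 + 0.14·3 + 0.22·77.19 = 34.3331.

34.333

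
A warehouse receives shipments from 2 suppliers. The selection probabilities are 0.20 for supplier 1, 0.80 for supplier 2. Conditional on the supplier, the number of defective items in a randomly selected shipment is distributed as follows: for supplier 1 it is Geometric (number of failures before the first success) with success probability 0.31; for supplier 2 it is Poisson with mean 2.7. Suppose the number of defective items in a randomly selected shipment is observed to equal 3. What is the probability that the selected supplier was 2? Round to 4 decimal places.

0.8965

Likelihoods P(X=3 | ·): 1: 0.101838; 2: 0.220468.
Posterior ∝ prior × likelihood. Numerator for 2: 0.8·0.220468 = 0.176374.
Normalizing constant: 0.2·0.101838 + 0.8·0.220468 = 0.196742.
P(2 | observation) = 0.176374 / 0.196742 = 0.896476.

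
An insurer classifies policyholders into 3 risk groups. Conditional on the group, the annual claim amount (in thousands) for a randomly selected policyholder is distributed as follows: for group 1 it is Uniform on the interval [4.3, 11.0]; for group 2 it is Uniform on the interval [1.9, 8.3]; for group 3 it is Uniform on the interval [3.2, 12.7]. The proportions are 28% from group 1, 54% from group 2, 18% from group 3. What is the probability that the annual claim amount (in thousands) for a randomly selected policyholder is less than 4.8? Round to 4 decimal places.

0.2959

Conditional on each group, P(X < 4.8): 1: 0.0746269; 2: 0.453125; 3: 0.168421.
By total probability, P(X < 4.8) = 0.28·0.0746269 + 0.54·0.453125 + 0.18·0.168421 = 0.295899.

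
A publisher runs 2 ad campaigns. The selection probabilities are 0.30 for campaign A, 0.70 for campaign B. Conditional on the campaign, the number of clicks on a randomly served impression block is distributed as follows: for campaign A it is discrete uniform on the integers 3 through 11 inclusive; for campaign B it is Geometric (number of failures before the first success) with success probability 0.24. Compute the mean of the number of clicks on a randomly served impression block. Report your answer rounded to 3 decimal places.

4.317

Component means — A: 7; B: 3.16667.
E[X] = 0.3·7 + 0.7·3.16667 = 4.31667.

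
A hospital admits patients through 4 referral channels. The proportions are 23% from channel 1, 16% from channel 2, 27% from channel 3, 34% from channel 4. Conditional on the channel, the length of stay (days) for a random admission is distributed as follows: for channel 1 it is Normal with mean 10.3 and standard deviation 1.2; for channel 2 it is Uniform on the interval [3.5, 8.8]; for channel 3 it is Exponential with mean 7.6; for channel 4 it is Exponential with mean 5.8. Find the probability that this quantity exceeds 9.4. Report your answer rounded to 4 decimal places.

0.3235

Conditional on each channel, P(X > 9.4): 1: 0.773373; 2: 0; 3: 0.2903; 4: 0.197762.
By total probability, P(X > 9.4) = 0.23·0.773373 + 0.16·0 + 0.27·0.2903 + 0.34·0.197762 = 0.323496.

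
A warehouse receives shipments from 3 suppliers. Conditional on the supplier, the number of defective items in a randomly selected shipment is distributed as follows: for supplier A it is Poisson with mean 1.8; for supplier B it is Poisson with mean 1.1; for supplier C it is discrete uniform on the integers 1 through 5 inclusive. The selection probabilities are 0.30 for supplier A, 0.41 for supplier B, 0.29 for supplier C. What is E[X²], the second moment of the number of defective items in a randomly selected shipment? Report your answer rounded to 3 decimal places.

5.649

For each component E[X²] = Var + (mean)², giving A: 5.04; B: 2.31; C: 11.
Overall E[X²] = 0.3·5.04 + 0.41·2.31 + 0.29·11 = 5.6491.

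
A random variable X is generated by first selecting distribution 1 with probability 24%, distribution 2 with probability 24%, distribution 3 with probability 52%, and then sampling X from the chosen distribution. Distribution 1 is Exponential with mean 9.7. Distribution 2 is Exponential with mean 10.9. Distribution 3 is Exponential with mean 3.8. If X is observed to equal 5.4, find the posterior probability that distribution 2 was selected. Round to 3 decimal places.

Likelihoods f(5.4 | ·): 1: 0.0590821; 2: 0.0559009; 3: 0.063542.
Posterior ∝ prior × likelihood. Numerator for 2: 0.24·0.0559009 = 0.0134162.
Normalizing constant: 0.24·0.0590821 + 0.24·0.0559009 + 0.52·0.063542 = 0.0606378.
P(2 | observation) = 0.0134162 / 0.0606378 = 0.221252.

0.221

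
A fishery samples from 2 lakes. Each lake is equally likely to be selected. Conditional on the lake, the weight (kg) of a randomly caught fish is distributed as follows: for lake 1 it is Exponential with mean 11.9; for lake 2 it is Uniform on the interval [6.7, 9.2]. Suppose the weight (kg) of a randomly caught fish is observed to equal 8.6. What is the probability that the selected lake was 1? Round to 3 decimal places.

Likelihoods f(8.6 | ·): 1: 0.0407937; 2: 0.4.
Posterior ∝ prior × likelihood. Numerator for 1: 0.5·0.0407937 = 0.0203969.
Normalizing constant: 0.5·0.0407937 + 0.5·0.4 = 0.220397.
P(1 | observation) = 0.0203969 / 0.220397 = 0.092546.

0.093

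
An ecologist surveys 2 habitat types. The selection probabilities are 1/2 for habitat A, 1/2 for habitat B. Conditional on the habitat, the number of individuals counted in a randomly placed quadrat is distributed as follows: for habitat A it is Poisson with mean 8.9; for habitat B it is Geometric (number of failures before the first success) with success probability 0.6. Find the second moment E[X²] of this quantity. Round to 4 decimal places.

For each component E[X²] = Var + (mean)², giving A: 88.11; B: 1.55556.
Overall E[X²] = 0.5·88.11 + 0.5·1.55556 = 44.8328.

44.8328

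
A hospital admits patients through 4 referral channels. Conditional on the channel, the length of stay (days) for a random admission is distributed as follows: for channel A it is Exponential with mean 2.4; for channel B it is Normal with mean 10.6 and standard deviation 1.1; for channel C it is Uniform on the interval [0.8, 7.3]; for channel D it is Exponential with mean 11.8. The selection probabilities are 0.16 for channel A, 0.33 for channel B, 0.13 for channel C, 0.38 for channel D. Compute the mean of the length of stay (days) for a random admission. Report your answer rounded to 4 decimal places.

8.8925

Component means — A: 2.4; B: 10.6; C: 4.05; D: 11.8.
E[X] = 0.16·2.4 + 0.33·10.6 + 0.13·4.05 + 0.38·11.8 = 8.8925.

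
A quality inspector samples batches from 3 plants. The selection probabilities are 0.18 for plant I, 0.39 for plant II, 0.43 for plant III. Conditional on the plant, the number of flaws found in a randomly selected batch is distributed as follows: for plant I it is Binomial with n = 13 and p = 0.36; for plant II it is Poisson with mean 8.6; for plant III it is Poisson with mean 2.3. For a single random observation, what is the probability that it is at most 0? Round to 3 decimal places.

0.044

Conditional on each plant, P(X ≤ 0): I: 0.00302231; II: 0.000184106; III: 0.100259.
By total probability, P(X ≤ 0) = 0.18·0.00302231 + 0.39·0.000184106 + 0.43·0.100259 = 0.0437271.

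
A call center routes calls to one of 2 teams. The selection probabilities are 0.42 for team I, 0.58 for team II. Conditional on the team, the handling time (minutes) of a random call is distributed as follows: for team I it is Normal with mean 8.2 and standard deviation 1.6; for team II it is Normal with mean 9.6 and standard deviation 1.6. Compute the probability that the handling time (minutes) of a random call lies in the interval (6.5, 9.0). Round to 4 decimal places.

0.4199

Conditional on each team, P(6.5 < X < 9.0): I: 0.547458; II: 0.327488.
By total probability, P(6.5 < X < 9.0) = 0.42·0.547458 + 0.58·0.327488 = 0.419875.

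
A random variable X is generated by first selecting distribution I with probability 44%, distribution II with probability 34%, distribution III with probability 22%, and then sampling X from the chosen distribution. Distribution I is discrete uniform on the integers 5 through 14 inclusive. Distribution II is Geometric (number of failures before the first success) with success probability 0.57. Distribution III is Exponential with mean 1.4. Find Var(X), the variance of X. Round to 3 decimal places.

22.336

Per component, I: μ=9.5, E[X²]=98.5; II: μ=0.754386, E[X²]=1.89258; III: μ=1.4, E[X²]=3.92.
E[X] = 0.44·9.5 + 0.34·0.754386 + 0.22·1.4 = 4.74449.
E[X²] = 0.44·98.5 + 0.34·1.89258 + 0.22·3.92 = 44.8459.
Var(X) = E[X²] − (E[X])² = 44.8459 − 22.5102 = 22.3357.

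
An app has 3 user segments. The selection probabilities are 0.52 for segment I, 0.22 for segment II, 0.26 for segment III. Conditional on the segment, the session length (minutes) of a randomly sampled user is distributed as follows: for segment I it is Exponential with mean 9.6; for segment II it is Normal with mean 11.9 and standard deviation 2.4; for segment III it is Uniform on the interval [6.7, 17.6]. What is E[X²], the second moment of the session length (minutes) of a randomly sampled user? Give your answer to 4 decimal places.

For each component E[X²] = Var + (mean)², giving I: 184.32; II: 147.37; III: 157.523.
Overall E[X²] = 0.52·184.32 + 0.22·147.37 + 0.26·157.523 = 169.224.

169.2239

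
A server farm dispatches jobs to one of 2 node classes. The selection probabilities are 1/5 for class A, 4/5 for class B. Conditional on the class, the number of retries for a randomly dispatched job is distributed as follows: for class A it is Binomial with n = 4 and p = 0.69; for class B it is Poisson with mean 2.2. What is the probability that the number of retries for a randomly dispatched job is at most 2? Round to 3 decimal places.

0.571

Conditional on each class, P(X ≤ 2): A: 0.365978; B: 0.622714.
By total probability, P(X ≤ 2) = 0.2·0.365978 + 0.8·0.622714 = 0.571367.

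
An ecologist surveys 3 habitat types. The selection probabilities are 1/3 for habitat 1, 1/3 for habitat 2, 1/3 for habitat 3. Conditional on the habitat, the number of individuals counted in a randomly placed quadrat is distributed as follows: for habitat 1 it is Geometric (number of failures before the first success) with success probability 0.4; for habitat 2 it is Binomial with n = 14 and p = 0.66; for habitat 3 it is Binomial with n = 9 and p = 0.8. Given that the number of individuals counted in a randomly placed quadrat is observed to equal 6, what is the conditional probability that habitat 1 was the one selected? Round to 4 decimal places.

0.0780

Likelihoods P(X=6 | ·): 1: 0.0186624; 2: 0.0443252; 3: 0.176161.
Posterior ∝ prior × likelihood. Numerator for 1: 0.333333·0.0186624 = 0.0062208.
Normalizing constant: 0.333333·0.0186624 + 0.333333·0.0443252 + 0.333333·0.176161 = 0.0797161.
P(1 | observation) = 0.0062208 / 0.0797161 = 0.0780369.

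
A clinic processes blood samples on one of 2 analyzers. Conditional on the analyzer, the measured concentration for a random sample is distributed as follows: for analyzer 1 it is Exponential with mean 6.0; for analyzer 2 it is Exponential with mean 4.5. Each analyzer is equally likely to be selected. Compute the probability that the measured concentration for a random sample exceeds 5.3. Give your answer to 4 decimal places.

0.3607

Conditional on each analyzer, P(X > 5.3): 1: 0.413403; 2: 0.307962.
By total probability, P(X > 5.3) = 0.5·0.413403 + 0.5·0.307962 = 0.360682.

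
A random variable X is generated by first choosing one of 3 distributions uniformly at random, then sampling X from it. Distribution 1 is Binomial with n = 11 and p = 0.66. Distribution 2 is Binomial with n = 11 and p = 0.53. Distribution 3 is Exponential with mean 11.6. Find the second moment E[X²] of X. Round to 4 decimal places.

For each component E[X²] = Var + (mean)², giving 1: 55.176; 2: 36.729; 3: 269.12.
Overall E[X²] = 0.333333·55.176 + 0.333333·36.729 + 0.333333·269.12 = 120.342.

120.3417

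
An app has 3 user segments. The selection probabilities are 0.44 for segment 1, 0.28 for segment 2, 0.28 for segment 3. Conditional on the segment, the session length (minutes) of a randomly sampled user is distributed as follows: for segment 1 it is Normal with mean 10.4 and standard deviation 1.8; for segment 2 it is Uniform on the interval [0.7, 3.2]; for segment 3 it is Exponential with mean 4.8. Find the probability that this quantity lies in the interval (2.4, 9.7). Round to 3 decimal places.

Conditional on each segment, P(2.4 < X < 9.7): 1: 0.348675; 2: 0.32; 3: 0.473986.
By total probability, P(2.4 < X < 9.7) = 0.44·0.348675 + 0.28·0.32 + 0.28·0.473986 = 0.375733.

0.376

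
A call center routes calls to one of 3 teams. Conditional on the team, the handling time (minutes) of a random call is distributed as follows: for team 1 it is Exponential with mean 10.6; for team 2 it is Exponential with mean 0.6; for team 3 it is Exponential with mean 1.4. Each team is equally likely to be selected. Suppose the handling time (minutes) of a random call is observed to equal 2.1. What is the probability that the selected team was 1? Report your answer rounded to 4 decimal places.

Likelihoods f(2.1 | ·): 1: 0.0773846; 2: 0.050329; 3: 0.159379.
Posterior ∝ prior × likelihood. Numerator for 1: 0.333333·0.0773846 = 0.0257949.
Normalizing constant: 0.333333·0.0773846 + 0.333333·0.050329 + 0.333333·0.159379 = 0.0956974.
P(1 | observation) = 0.0257949 / 0.0956974 = 0.269546.

0.2695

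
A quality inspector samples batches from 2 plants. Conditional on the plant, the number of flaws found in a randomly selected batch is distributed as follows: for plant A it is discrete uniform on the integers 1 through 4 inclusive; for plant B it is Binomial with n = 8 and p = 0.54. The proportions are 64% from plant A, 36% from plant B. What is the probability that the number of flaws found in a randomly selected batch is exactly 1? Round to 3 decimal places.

Conditional on each plant, P(X = 1): A: 0.25; B: 0.0188273.
By total probability, P(X = 1) = 0.64·0.25 + 0.36·0.0188273 = 0.166778.

0.167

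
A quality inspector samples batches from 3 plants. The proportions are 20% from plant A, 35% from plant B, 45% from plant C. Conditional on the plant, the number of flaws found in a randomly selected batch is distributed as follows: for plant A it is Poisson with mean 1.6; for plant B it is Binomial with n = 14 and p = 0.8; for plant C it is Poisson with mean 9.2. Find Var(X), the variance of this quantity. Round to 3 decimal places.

17.524

Per component, A: μ=1.6, E[X²]=4.16; B: μ=11.2, E[X²]=127.68; C: μ=9.2, E[X²]=93.84.
E[X] = 0.2·1.6 + 0.35·11.2 + 0.45·9.2 = 8.38.
E[X²] = 0.2·4.16 + 0.35·127.68 + 0.45·93.84 = 87.748.
Var(X) = E[X²] − (E[X])² = 87.748 − 70.2244 = 17.5236.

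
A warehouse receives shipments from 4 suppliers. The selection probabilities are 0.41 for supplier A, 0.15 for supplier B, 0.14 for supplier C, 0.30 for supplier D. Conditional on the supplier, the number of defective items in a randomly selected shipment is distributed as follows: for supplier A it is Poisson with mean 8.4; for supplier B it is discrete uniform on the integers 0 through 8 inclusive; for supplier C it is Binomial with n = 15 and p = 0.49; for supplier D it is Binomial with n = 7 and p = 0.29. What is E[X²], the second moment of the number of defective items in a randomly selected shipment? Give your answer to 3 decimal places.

45.530

For each component E[X²] = Var + (mean)², giving A: 78.96; B: 22.6667; C: 57.771; D: 5.5622.
Overall E[X²] = 0.41·78.96 + 0.15·22.6667 + 0.14·57.771 + 0.3·5.5622 = 45.5302.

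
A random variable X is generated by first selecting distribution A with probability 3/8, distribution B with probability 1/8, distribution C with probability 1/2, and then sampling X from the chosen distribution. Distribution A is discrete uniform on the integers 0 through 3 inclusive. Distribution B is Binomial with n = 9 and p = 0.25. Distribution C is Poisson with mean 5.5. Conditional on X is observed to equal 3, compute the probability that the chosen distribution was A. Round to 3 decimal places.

Likelihoods P(X=3 | ·): A: 0.25; B: 0.233597; C: 0.113323.
Posterior ∝ prior × likelihood. Numerator for A: 0.375·0.25 = 0.09375.
Normalizing constant: 0.375·0.25 + 0.125·0.233597 + 0.5·0.113323 = 0.179611.
P(A | observation) = 0.09375 / 0.179611 = 0.521961.

0.522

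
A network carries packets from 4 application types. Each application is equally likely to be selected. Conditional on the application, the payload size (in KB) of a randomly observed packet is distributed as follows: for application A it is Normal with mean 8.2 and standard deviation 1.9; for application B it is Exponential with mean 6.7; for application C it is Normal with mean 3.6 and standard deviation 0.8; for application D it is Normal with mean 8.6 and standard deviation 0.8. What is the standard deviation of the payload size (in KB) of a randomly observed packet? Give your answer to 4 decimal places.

Per component, A: μ=8.2, E[X²]=70.85; B: μ=6.7, E[X²]=89.78; C: μ=3.6, E[X²]=13.6; D: μ=8.6, E[X²]=74.6.
E[X] = 0.25·8.2 + 0.25·6.7 + 0.25·3.6 + 0.25·8.6 = 6.775.
E[X²] = 0.25·70.85 + 0.25·89.78 + 0.25·13.6 + 0.25·74.6 = 62.2075.
Var(X) = E[X²] − (E[X])² = 62.2075 − 45.9006 = 16.3069.
SD(X) = √16.3069 = 4.03818.

4.0382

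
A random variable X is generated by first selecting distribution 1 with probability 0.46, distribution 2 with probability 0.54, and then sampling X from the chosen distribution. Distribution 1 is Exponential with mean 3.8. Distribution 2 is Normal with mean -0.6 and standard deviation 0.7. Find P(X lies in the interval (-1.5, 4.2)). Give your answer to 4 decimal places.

Conditional on each component, P(-1.5 < X < 4.2): 1: 0.668876; 2: 0.900729.
By total probability, P(-1.5 < X < 4.2) = 0.46·0.668876 + 0.54·0.900729 = 0.794077.

0.7941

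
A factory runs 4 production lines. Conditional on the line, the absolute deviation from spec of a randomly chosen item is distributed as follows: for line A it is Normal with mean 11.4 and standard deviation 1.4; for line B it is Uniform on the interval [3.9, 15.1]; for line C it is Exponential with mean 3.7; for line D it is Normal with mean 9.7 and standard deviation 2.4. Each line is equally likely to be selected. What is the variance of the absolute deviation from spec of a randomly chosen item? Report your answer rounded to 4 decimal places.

Per component, A: μ=11.4, E[X²]=131.92; B: μ=9.5, E[X²]=100.703; C: μ=3.7, E[X²]=27.38; D: μ=9.7, E[X²]=99.85.
E[X] = 0.25·11.4 + 0.25·9.5 + 0.25·3.7 + 0.25·9.7 = 8.575.
E[X²] = 0.25·131.92 + 0.25·100.703 + 0.25·27.38 + 0.25·99.85 = 89.9633.
Var(X) = E[X²] − (E[X])² = 89.9633 − 73.5306 = 16.4327.

16.4327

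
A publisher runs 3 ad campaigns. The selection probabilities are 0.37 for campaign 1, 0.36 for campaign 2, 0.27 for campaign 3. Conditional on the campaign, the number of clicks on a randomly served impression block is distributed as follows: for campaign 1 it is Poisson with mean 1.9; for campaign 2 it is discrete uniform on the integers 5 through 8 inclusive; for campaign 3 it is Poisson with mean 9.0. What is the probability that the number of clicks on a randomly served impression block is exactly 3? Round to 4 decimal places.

Conditional on each campaign, P(X = 3): 1: 0.170982; 2: 0; 3: 0.0149943.
By total probability, P(X = 3) = 0.37·0.170982 + 0.36·0 + 0.27·0.0149943 = 0.0673117.

0.0673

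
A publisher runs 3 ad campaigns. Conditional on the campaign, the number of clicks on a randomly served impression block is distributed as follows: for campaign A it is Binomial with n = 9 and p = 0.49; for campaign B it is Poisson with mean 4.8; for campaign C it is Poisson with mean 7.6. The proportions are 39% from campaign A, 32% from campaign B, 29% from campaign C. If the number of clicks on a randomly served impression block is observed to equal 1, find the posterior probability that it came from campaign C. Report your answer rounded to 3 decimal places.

0.051

Likelihoods P(X=1 | ·): A: 0.0201837; B: 0.0395028; C: 0.00380343.
Posterior ∝ prior × likelihood. Numerator for C: 0.29·0.00380343 = 0.00110299.
Normalizing constant: 0.39·0.0201837 + 0.32·0.0395028 + 0.29·0.00380343 = 0.0216155.
P(C | observation) = 0.00110299 / 0.0216155 = 0.0510279.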